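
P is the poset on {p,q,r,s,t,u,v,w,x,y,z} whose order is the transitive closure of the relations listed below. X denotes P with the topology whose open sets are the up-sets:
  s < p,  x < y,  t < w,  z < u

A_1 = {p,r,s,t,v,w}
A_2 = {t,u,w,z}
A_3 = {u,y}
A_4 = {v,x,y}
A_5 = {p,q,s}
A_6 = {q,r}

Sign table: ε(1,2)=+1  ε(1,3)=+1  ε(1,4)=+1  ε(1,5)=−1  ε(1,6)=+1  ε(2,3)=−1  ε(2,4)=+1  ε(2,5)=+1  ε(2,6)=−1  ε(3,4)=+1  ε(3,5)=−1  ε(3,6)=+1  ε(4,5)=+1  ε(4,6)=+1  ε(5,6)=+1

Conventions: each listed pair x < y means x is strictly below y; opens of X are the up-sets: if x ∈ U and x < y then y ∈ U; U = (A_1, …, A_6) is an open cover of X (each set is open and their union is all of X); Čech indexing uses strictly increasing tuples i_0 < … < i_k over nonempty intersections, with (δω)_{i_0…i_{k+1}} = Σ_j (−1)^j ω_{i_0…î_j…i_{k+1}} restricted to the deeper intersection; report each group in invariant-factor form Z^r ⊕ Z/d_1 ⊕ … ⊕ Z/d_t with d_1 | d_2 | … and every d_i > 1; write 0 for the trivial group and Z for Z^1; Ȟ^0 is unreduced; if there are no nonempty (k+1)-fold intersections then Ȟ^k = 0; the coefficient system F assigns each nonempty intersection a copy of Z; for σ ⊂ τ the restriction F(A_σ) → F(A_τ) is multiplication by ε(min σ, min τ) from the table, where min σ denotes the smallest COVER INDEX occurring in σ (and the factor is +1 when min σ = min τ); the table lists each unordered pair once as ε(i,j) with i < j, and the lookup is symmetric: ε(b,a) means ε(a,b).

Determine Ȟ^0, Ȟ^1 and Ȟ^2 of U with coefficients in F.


Ȟ^0 ≅ 0, Ȟ^1 ≅ Z ⊕ Z/2, Ȟ^2 ≅ 0

cover nerve:
  A12={t,w} A14={v} A15={p,s} A16={r} A23={u} A34={y} A56={q}
C dims 6,7; δ0: rk 6, SNF 1^5·2
Ȟ^0: (6−6)−0=0 ⇒ 0
Ȟ^1: (7−0)−6=1 plus torsion [2] ⇒ Z ⊕ Z/2
Ȟ^2: (0−0)−0=0 ⇒ 0


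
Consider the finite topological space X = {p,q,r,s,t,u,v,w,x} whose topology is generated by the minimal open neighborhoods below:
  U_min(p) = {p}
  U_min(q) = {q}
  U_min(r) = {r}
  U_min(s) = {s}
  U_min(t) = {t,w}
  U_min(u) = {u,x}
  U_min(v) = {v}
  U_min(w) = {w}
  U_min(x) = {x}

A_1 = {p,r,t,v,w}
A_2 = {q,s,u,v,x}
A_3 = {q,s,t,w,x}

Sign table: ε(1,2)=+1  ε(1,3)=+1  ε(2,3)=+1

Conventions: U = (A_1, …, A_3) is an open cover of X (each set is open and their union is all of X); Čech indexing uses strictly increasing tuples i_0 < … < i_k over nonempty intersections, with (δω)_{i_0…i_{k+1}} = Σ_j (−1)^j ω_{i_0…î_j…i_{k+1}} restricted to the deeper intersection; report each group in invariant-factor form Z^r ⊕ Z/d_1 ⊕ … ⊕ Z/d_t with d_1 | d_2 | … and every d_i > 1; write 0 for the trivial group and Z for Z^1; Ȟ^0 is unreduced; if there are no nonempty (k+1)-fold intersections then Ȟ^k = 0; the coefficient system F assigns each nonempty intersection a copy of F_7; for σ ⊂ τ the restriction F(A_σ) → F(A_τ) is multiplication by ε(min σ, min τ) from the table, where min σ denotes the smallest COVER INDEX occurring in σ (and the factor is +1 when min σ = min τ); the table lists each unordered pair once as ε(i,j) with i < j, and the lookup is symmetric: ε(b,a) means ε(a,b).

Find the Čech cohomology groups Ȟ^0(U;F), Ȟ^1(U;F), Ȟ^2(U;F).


intersection data:
  A12={v} A13={t,w} A23={q,s,x}
C dims 3,3; δ0: rk_F7 2
Ȟ^0 = (3 − 2) − 0 = 1, so Ȟ^0 ≅ Z/7
Ȟ^1 = (3 − 0) − 2 = 1, so Ȟ^1 ≅ Z/7
Ȟ^2 = (0 − 0) − 0 = 0, so Ȟ^2 ≅ 0

Ȟ^0 ≅ Z/7; Ȟ^1 ≅ Z/7; Ȟ^2 ≅ 0


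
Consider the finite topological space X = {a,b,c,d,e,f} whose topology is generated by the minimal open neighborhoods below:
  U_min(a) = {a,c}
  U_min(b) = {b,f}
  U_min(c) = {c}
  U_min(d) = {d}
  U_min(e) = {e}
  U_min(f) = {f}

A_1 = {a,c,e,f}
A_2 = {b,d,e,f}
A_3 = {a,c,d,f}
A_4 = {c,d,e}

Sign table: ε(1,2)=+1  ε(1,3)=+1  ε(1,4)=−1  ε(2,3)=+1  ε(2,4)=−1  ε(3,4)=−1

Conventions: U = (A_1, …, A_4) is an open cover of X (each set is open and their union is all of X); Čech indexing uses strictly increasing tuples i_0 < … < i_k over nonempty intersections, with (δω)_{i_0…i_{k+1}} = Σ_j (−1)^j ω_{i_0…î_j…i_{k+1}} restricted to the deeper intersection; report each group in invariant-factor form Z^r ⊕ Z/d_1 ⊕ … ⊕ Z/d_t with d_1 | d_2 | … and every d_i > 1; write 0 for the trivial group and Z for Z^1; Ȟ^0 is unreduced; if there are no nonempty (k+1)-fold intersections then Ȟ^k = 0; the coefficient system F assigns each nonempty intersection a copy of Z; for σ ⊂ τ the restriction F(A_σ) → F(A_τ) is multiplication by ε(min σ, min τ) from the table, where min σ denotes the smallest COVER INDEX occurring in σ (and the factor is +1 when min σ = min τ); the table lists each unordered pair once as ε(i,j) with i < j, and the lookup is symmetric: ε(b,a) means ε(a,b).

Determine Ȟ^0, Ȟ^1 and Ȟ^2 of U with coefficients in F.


Ȟ^0(U;F) ≅ Z, Ȟ^1(U;F) ≅ 0, Ȟ^2(U;F) ≅ Z

nerve simplices:
  A12={e,f} A13={a,c,f} A14={c,e} A23={d,f} A24={d,e} A34={c,d}
  A123={f} A124={e} A134={c} A234={d}
C dims 4,6,4; δ0: rk 3, SNF 1^3; δ1: rk 3, SNF 1^3
degree 0: 4−3−0 = 1 → Ȟ^0 ≅ Z
degree 1: 6−3−3 = 0 → Ȟ^1 ≅ 0
degree 2: 4−0−3 = 1 → Ȟ^2 ≅ Z


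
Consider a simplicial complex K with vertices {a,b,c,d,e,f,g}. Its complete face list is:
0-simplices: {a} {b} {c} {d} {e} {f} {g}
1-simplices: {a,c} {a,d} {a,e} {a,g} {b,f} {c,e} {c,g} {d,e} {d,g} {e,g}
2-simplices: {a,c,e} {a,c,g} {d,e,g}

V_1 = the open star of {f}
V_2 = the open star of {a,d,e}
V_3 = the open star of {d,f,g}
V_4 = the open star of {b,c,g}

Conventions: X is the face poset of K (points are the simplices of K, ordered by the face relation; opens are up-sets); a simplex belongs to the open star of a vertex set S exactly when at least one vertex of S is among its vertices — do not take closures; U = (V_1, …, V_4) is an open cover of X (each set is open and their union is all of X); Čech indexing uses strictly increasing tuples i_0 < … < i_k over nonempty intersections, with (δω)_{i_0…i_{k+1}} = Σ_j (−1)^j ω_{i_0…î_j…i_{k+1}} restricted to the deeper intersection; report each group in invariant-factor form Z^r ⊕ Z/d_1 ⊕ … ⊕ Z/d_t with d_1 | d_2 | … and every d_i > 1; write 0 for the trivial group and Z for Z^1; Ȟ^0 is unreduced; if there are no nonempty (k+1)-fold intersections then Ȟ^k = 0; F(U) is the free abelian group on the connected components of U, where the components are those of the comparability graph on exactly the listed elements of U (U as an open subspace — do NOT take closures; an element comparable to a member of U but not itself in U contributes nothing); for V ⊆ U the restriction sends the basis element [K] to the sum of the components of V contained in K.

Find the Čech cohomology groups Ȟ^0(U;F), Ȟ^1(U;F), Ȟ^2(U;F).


nerve of the cover:
  V1={{f},{b,f}} V2={{a},{d},{e},{a,c},{a,d},{a,e},{a,g},{c,e},{d,e},{d,g},{e,g},{a,c,e},{a,c,g},{d,e,g}} V3={{d},{f},{g},{a,d},{a,g},{b,f},{c,g},{d,e},{d,g},{e,g},{a,c,g},{d,e,g}} V4={{b},{c},{g},{a,c},{a,g},{b,f},{c,e},{c,g},{d,g},{e,g},{a,c,e},{a,c,g},{d,e,g}}
  V13={{f},{b,f}} V14={{b,f}} V23={{d},{a,d},{a,g},{d,e},{d,g},{e,g},{a,c,g},{d,e,g}} V24={{a,c},{a,g},{c,e},{d,g},{e,g},{a,c,e},{a,c,g},{d,e,g}} V34={{g},{a,g},{b,f},{c,g},{d,g},{e,g},{a,c,g},{d,e,g}}
  V134={{b,f}} V234={{a,g},{d,g},{e,g},{a,c,g},{d,e,g}}
components per intersection:
  V1: {{f},{b,f}}
  V2: {{a},{d},{e},{a,c},{a,d},{a,e},{a,g},{c,e},{d,e},{d,g},{e,g},{a,c,e},{a,c,g},{d,e,g}}
  V3: {{d},{g},{a,d},{a,g},{c,g},{d,e},{d,g},{e,g},{a,c,g},{d,e,g}} {{f},{b,f}}
  V4: {{b},{b,f}} {{c},{g},{a,c},{a,g},{c,e},{c,g},{d,g},{e,g},{a,c,e},{a,c,g},{d,e,g}}
  V13: {{f},{b,f}}
  V14: {{b,f}}
  V23: {{d},{a,d},{d,e},{d,g},{e,g},{d,e,g}} {{a,g},{a,c,g}}
  V24: {{a,c},{a,g},{c,e},{a,c,e},{a,c,g}} {{d,g},{e,g},{d,e,g}}
  V34: {{g},{a,g},{c,g},{d,g},{e,g},{a,c,g},{d,e,g}} {{b,f}}
  V134: {{b,f}}
  V234: {{a,g},{a,c,g}} {{d,g},{e,g},{d,e,g}}
C dims 6,8,3; δ0: rk 4, SNF 1^4; δ1: rk 3, SNF 1^3
Ȟ^0 = (6 − 4) − 0 = 2, so Ȟ^0 ≅ Z^2
Ȟ^1 = (8 − 3) − 4 = 1, so Ȟ^1 ≅ Z
Ȟ^2 = (3 − 0) − 3 = 0, so Ȟ^2 ≅ 0

Ȟ^0 ≅ Z^2,  Ȟ^1 ≅ Z,  Ȟ^2 ≅ 0


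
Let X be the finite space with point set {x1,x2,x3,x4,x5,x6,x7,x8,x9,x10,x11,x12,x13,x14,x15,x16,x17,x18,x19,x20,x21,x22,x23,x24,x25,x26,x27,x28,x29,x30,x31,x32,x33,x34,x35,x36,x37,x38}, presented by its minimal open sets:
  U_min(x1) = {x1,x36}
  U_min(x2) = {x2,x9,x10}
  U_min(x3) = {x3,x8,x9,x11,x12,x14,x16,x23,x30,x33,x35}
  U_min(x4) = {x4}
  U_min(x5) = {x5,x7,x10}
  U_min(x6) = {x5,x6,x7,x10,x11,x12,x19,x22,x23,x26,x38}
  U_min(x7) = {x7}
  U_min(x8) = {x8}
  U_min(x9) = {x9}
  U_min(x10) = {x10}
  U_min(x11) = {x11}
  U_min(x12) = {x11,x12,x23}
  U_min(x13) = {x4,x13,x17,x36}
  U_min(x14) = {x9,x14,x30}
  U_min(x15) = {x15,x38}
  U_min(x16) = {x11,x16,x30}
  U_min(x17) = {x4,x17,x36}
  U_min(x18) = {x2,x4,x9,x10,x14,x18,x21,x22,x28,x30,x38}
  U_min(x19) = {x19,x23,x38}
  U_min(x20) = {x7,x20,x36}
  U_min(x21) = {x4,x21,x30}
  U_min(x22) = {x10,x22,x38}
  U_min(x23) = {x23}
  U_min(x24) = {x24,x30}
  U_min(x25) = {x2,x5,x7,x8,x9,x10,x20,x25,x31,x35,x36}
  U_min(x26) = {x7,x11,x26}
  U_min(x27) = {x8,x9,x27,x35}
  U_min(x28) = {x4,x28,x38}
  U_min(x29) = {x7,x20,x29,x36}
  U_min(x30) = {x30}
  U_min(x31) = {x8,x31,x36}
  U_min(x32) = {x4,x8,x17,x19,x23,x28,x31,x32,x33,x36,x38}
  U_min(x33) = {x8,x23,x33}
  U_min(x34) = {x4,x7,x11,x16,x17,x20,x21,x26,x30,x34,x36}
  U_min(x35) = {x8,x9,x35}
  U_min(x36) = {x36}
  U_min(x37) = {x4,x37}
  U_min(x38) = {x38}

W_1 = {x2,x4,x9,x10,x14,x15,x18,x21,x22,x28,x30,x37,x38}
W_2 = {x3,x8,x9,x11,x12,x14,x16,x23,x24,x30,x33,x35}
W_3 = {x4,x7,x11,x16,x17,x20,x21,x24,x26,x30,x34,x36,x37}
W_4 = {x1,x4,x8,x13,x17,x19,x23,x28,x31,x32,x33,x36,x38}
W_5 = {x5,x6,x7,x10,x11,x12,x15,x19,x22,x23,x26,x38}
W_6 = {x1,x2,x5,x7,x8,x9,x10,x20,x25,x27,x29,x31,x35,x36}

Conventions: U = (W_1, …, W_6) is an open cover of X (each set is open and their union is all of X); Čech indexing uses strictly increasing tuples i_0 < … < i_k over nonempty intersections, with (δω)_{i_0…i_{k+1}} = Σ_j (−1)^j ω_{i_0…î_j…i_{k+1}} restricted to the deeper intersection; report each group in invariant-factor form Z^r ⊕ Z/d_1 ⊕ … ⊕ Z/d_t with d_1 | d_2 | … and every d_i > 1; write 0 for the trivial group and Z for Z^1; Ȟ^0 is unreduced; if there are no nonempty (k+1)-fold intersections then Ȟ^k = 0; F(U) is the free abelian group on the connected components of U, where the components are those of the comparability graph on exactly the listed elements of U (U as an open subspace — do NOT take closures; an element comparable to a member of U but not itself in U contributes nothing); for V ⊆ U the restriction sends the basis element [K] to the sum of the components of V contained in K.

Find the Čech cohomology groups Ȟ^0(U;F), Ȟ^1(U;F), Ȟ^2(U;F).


Ȟ^0 = Z,  Ȟ^1 = 0,  Ȟ^2 = Z/2

intersection data:
  W12={x9,x14,x30} W13={x4,x21,x30,x37} W14={x4,x28,x38} W15={x10,x15,x22,x38} W16={x2,x9,x10} W23={x11,x16,x24,x30} W24={x8,x23,x33} W25={x11,x12,x23} W26={x8,x9,x35} W34={x4,x17,x36} W35={x7,x11,x26} W36={x7,x20,x36} W45={x19,x23,x38} W46={x1,x8,x31,x36} W56={x5,x7,x10}
  W123={x30} W126={x9} W134={x4} W145={x38} W156={x10} W235={x11} W245={x23} W246={x8} W346={x36} W356={x7}
components per intersection:
  W1: {x2,x4,x9,x10,x14,x15,x18,x21,x22,x28,x30,x37,x38}
  W2: {x3,x8,x9,x11,x12,x14,x16,x23,x24,x30,x33,x35}
  W3: {x4,x7,x11,x16,x17,x20,x21,x24,x26,x30,x34,x36,x37}
  W4: {x1,x4,x8,x13,x17,x19,x23,x28,x31,x32,x33,x36,x38}
  W5: {x5,x6,x7,x10,x11,x12,x15,x19,x22,x23,x26,x38}
  W6: {x1,x2,x5,x7,x8,x9,x10,x20,x25,x27,x29,x31,x35,x36}
  W12: {x9,x14,x30}
  W13: {x4,x21,x30,x37}
  W14: {x4,x28,x38}
  W15: {x10,x15,x22,x38}
  W16: {x2,x9,x10}
  W23: {x11,x16,x24,x30}
  W24: {x8,x23,x33}
  W25: {x11,x12,x23}
  W26: {x8,x9,x35}
  W34: {x4,x17,x36}
  W35: {x7,x11,x26}
  W36: {x7,x20,x36}
  W45: {x19,x23,x38}
  W46: {x1,x8,x31,x36}
  W56: {x5,x7,x10}
  W123: {x30}
  W126: {x9}
  W134: {x4}
  W145: {x38}
  W156: {x10}
  W235: {x11}
  W245: {x23}
  W246: {x8}
  W346: {x36}
  W356: {x7}
C dims 6,15,10; δ0: rk 5, SNF 1^5; δ1: rk 10, SNF 1^9·2
Ȟ^0 = (6 − 5) − 0 = 1, so Ȟ^0 ≅ Z
Ȟ^1 = (15 − 10) − 5 = 0, so Ȟ^1 ≅ 0
Ȟ^2 = (10 − 0) − 10 = 0 plus torsion [2], so Ȟ^2 ≅ Z/2


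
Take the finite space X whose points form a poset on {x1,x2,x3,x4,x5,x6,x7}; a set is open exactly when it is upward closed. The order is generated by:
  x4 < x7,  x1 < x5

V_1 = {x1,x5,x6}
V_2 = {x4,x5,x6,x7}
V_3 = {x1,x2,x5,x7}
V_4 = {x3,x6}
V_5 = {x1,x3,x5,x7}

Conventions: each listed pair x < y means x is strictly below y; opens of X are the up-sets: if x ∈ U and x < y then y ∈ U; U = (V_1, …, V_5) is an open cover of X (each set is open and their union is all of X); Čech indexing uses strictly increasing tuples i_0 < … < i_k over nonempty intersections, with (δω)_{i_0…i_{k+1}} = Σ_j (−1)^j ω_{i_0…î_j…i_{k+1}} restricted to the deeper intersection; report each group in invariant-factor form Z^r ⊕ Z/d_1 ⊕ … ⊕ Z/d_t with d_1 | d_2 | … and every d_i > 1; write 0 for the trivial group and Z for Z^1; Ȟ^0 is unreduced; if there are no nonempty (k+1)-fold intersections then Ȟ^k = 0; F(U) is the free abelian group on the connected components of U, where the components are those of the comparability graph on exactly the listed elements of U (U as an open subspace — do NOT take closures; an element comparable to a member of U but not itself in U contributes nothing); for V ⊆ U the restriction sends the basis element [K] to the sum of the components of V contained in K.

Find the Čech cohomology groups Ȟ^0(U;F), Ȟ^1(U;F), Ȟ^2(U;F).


Ȟ^0 ≅ Z^5,  Ȟ^1 ≅ 0,  Ȟ^2 ≅ 0

nonempty intersections:
  V12={x5,x6} V13={x1,x5} V14={x6} V15={x1,x5} V23={x5,x7} V24={x6} V25={x5,x7} V35={x1,x5,x7} V45={x3}
  V123={x5} V124={x6} V125={x5} V135={x1,x5} V235={x5,x7}
  V1235={x5}
components per intersection:
  V1: {x1,x5} {x6}
  V2: {x4,x7} {x5} {x6}
  V3: {x1,x5} {x2} {x7}
  V4: {x3} {x6}
  V5: {x1,x5} {x3} {x7}
  V12: {x5} {x6}
  V13: {x1,x5}
  V14: {x6}
  V15: {x1,x5}
  V23: {x5} {x7}
  V24: {x6}
  V25: {x5} {x7}
  V35: {x1,x5} {x7}
  V45: {x3}
  V123: {x5}
  V124: {x6}
  V125: {x5}
  V135: {x1,x5}
  V235: {x5} {x7}
  V1235: {x5}
C dims 13,13,6,1; δ0: rk 8, SNF 1^8; δ1: rk 5, SNF 1^5; δ2: rk 1, SNF 1^1
Ȟ^0: (13−8)−0=5 ⇒ Z^5
Ȟ^1: (13−5)−8=0 ⇒ 0
Ȟ^2: (6−1)−5=0 ⇒ 0


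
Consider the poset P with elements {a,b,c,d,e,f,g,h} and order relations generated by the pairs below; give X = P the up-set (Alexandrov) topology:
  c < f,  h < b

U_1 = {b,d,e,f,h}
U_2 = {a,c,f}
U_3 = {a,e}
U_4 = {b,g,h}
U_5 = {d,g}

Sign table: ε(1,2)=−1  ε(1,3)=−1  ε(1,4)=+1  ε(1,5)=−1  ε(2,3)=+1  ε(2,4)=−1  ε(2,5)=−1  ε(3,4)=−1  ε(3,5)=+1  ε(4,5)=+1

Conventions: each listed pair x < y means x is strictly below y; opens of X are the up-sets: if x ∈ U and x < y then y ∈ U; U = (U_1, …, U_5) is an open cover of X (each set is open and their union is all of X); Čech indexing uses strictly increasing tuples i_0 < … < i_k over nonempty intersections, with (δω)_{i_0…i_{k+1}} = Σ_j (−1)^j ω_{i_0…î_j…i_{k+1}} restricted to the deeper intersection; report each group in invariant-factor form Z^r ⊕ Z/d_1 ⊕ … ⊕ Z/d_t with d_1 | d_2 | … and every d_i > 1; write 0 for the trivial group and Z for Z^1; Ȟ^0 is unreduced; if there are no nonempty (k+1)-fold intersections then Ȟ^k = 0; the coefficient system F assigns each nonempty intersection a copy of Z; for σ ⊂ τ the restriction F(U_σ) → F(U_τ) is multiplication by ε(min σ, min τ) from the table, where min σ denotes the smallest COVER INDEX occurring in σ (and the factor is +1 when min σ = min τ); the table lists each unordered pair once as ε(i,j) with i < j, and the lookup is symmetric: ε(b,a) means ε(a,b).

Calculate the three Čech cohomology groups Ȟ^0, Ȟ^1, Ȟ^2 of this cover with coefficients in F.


Ȟ^0 ≅ 0,  Ȟ^1 ≅ Z ⊕ Z/2,  Ȟ^2 ≅ 0

nerve of the cover:
  U12={f} U13={e} U14={b,h} U15={d} U23={a} U45={g}
C dims 5,6; δ0: rk 5, SNF 1^4·2
Ȟ^0 = (5 − 5) − 0 = 0, so Ȟ^0 ≅ 0
Ȟ^1 = (6 − 0) − 5 = 1 plus torsion [2], so Ȟ^1 ≅ Z ⊕ Z/2
Ȟ^2 = (0 − 0) − 0 = 0, so Ȟ^2 ≅ 0


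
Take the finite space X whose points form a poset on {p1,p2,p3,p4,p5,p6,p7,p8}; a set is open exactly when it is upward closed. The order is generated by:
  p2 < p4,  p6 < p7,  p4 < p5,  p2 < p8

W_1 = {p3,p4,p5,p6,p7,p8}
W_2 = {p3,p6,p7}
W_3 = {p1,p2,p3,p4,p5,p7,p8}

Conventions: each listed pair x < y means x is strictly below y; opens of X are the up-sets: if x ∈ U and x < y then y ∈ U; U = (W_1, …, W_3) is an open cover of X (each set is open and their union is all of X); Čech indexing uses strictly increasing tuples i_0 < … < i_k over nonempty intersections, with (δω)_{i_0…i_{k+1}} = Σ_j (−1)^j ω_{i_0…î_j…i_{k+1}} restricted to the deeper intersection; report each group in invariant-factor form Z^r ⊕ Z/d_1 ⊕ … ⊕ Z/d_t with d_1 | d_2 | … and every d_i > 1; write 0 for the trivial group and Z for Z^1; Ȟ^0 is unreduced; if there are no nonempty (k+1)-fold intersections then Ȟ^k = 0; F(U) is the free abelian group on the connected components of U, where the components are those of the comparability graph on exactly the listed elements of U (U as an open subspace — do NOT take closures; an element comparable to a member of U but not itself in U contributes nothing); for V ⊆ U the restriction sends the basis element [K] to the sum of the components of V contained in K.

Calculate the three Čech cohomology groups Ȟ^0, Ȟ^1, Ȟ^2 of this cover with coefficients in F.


nonempty overlaps:
  W12={p3,p6,p7} W13={p3,p4,p5,p7,p8} W23={p3,p7}
  W123={p3,p7}
components per intersection:
  W1: {p3} {p4,p5} {p6,p7} {p8}
  W2: {p3} {p6,p7}
  W3: {p1} {p2,p4,p5,p8} {p3} {p7}
  W12: {p3} {p6,p7}
  W13: {p3} {p4,p5} {p7} {p8}
  W23: {p3} {p7}
  W123: {p3} {p7}
C dims 10,8,2; δ0: rk 6, SNF 1^6; δ1: rk 2, SNF 1^2
degree 0: 10−6−0 = 4 → Ȟ^0 ≅ Z^4
degree 1: 8−2−6 = 0 → Ȟ^1 ≅ 0
degree 2: 2−0−2 = 0 → Ȟ^2 ≅ 0

Ȟ^0(U;F) ≅ Z^4; Ȟ^1(U;F) ≅ 0; Ȟ^2(U;F) ≅ 0


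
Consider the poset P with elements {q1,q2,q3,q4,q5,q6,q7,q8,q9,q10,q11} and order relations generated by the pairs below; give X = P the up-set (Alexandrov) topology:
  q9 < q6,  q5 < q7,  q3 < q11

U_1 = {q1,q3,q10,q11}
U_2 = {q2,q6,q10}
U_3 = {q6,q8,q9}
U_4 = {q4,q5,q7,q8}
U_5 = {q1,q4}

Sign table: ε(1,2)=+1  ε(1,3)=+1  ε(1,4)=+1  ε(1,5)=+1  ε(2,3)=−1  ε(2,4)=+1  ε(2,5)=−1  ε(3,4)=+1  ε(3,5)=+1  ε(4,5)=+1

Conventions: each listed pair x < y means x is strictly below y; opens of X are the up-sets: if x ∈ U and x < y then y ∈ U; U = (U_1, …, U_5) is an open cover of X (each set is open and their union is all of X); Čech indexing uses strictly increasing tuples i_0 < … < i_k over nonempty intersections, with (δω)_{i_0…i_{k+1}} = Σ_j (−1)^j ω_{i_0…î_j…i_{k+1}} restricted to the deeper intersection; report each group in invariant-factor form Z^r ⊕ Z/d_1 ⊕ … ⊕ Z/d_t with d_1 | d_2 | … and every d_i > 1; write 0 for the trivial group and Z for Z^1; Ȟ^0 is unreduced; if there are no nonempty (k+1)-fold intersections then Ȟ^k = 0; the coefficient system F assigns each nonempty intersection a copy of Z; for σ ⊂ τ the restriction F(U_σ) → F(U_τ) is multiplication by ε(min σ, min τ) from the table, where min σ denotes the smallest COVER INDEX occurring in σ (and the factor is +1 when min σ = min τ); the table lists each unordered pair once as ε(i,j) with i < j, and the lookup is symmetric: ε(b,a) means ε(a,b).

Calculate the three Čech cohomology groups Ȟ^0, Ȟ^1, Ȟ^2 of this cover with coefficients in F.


intersection data:
  U12={q10} U15={q1} U23={q6} U34={q8} U45={q4}
C dims 5,5; δ0: rk 5, SNF 1^4·2
Ȟ^0 = (5 − 5) − 0 = 0, so Ȟ^0 ≅ 0
Ȟ^1 = (5 − 0) − 5 = 0 plus torsion [2], so Ȟ^1 ≅ Z/2
Ȟ^2 = (0 − 0) − 0 = 0, so Ȟ^2 ≅ 0

Ȟ^0(U;F) ≅ 0,  Ȟ^1(U;F) ≅ Z/2,  Ȟ^2(U;F) ≅ 0


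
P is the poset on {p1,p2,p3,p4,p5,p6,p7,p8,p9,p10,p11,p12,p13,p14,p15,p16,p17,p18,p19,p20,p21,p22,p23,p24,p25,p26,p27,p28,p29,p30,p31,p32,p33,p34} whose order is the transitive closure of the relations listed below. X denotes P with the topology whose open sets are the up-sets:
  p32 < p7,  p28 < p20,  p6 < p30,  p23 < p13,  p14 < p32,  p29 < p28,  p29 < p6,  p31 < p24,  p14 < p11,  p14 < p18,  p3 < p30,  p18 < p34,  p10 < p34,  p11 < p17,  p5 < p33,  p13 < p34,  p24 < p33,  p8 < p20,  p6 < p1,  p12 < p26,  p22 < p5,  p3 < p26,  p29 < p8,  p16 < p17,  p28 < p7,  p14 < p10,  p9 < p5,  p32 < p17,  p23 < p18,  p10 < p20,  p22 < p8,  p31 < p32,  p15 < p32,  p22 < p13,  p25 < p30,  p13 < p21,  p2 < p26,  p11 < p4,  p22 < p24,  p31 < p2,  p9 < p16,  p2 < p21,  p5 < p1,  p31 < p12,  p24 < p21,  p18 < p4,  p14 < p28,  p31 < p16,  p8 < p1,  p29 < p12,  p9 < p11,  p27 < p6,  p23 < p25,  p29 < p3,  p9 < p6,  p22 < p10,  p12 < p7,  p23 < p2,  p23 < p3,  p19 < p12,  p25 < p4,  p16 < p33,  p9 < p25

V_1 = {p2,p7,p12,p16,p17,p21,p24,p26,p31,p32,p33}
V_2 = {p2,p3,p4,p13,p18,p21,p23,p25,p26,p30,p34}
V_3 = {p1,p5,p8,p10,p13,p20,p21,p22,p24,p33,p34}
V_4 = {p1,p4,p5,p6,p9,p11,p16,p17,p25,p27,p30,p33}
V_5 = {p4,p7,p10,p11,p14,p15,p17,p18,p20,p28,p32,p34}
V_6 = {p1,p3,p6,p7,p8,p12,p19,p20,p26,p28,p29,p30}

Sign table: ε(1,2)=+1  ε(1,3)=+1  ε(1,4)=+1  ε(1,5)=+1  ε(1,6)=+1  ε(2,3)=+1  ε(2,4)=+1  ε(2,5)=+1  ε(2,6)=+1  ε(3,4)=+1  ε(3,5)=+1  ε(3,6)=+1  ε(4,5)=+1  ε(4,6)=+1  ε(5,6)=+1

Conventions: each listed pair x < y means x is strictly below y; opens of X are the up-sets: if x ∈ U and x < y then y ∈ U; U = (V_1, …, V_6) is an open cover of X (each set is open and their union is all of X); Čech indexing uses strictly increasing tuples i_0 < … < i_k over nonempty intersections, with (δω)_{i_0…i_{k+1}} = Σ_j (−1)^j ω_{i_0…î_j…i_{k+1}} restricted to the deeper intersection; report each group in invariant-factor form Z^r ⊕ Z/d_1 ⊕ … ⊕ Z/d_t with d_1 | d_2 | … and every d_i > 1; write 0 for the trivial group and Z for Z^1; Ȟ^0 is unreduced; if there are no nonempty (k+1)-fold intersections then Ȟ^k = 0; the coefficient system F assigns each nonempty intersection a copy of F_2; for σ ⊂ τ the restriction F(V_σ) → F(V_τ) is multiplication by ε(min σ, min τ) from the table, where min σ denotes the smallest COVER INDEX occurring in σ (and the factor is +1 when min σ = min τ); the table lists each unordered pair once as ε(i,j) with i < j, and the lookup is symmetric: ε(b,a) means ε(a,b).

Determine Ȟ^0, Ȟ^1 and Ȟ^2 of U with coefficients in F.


nerve of the cover:
  V12={p2,p21,p26} V13={p21,p24,p33} V14={p16,p17,p33} V15={p7,p17,p32} V16={p7,p12,p26} V23={p13,p21,p34} V24={p4,p25,p30} V25={p4,p18,p34} V26={p3,p26,p30} V34={p1,p5,p33} V35={p10,p20,p34} V36={p1,p8,p20} V45={p4,p11,p17} V46={p1,p6,p30} V56={p7,p20,p28}
  V123={p21} V126={p26} V134={p33} V145={p17} V156={p7} V235={p34} V245={p4} V246={p30} V346={p1} V356={p20}
C dims 6,15,10; δ0: rk_F2 5; δ1: rk_F2 9
Ȟ^0 = (6 − 5) − 0 = 1, so Ȟ^0 ≅ Z/2
Ȟ^1 = (15 − 9) − 5 = 1, so Ȟ^1 ≅ Z/2
Ȟ^2 = (10 − 0) − 9 = 1, so Ȟ^2 ≅ Z/2

Ȟ^0 ≅ Z/2, Ȟ^1 ≅ Z/2 and Ȟ^2 ≅ Z/2


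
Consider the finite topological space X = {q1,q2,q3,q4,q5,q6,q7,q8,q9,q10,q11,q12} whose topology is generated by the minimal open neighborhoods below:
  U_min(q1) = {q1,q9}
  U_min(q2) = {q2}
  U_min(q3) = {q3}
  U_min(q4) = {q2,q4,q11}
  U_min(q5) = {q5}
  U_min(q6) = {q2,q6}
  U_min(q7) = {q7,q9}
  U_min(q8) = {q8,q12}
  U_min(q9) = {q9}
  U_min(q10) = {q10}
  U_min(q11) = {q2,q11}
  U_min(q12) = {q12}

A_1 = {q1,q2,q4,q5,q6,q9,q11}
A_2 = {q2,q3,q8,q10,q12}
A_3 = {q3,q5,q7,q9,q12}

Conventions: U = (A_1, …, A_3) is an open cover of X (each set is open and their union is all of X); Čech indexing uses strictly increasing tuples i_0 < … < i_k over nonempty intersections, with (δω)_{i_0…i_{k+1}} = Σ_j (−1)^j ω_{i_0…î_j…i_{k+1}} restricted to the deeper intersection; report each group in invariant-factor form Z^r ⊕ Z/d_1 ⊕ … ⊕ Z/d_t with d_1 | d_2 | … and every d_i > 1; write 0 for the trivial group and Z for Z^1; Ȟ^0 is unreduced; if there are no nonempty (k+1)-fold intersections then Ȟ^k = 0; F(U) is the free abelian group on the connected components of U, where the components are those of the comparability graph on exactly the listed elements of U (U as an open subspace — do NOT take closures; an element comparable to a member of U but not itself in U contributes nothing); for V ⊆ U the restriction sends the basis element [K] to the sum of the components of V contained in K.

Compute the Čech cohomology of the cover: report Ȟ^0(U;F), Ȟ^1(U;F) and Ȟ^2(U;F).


Ȟ^0 ≅ Z^6; Ȟ^1 ≅ 0; Ȟ^2 ≅ 0

cover nerve:
  A12={q2} A13={q5,q9} A23={q3,q12}
components per intersection:
  A1: {q1,q9} {q2,q4,q6,q11} {q5}
  A2: {q2} {q3} {q8,q12} {q10}
  A3: {q3} {q5} {q7,q9} {q12}
  A12: {q2}
  A13: {q5} {q9}
  A23: {q3} {q12}
C dims 11,5; δ0: rk 5, SNF 1^5
Ȟ^0: (11−5)−0=6 ⇒ Z^6
Ȟ^1: (5−0)−5=0 ⇒ 0
Ȟ^2: (0−0)−0=0 ⇒ 0


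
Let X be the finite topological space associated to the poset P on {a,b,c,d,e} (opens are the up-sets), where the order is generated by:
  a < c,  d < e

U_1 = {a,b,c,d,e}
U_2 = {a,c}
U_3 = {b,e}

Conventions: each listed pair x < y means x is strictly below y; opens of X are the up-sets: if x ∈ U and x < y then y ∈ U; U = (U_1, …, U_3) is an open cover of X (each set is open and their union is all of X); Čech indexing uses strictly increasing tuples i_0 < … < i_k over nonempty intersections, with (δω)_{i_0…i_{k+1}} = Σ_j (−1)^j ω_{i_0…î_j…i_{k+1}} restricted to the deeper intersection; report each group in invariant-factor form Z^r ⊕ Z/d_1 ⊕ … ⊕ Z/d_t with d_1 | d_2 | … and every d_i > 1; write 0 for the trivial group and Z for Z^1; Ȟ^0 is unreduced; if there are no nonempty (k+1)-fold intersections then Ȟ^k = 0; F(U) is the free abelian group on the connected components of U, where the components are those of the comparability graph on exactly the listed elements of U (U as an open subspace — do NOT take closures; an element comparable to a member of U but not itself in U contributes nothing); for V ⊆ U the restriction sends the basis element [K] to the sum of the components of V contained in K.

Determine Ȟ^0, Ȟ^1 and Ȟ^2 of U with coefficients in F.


nonempty intersections:
  U12={a,c} U13={b,e}
components per intersection:
  U1: {a,c} {b} {d,e}
  U2: {a,c}
  U3: {b} {e}
  U12: {a,c}
  U13: {b} {e}
C dims 6,3; δ0: rk 3, SNF 1^3
Ȟ^0: (6−3)−0=3 ⇒ Z^3
Ȟ^1: (3−0)−3=0 ⇒ 0
Ȟ^2: (0−0)−0=0 ⇒ 0

Ȟ^0 = Z^3,  Ȟ^1 = 0,  Ȟ^2 = 0


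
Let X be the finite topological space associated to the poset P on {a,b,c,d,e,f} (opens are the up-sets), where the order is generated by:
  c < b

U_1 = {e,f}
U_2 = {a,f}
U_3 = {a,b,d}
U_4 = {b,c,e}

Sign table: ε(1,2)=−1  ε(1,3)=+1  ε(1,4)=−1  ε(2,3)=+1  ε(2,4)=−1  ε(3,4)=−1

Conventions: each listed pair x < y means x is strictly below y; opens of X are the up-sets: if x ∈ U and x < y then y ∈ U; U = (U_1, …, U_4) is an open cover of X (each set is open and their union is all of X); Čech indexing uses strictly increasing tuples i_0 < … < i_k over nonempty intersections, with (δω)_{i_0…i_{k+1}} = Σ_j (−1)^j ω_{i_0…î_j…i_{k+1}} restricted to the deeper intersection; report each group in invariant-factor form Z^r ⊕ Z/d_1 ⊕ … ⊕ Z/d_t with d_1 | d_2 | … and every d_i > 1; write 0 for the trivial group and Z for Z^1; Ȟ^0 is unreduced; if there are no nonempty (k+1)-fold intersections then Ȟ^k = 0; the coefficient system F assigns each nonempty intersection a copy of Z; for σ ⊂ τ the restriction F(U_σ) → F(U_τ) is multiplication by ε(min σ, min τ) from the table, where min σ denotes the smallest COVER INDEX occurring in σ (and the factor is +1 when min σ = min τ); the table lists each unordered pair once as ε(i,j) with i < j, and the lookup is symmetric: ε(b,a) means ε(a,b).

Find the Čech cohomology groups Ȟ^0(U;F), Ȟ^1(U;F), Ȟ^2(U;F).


Ȟ^0 = 0, Ȟ^1 = Z/2 and Ȟ^2 = 0

nerve of the cover:
  U12={f} U14={e} U23={a} U34={b}
C dims 4,4; δ0: rk 4, SNF 1^3·2
Ȟ^0 = (4 − 4) − 0 = 0, so Ȟ^0 ≅ 0
Ȟ^1 = (4 − 0) − 4 = 0 plus torsion [2], so Ȟ^1 ≅ Z/2
Ȟ^2 = (0 − 0) − 0 = 0, so Ȟ^2 ≅ 0


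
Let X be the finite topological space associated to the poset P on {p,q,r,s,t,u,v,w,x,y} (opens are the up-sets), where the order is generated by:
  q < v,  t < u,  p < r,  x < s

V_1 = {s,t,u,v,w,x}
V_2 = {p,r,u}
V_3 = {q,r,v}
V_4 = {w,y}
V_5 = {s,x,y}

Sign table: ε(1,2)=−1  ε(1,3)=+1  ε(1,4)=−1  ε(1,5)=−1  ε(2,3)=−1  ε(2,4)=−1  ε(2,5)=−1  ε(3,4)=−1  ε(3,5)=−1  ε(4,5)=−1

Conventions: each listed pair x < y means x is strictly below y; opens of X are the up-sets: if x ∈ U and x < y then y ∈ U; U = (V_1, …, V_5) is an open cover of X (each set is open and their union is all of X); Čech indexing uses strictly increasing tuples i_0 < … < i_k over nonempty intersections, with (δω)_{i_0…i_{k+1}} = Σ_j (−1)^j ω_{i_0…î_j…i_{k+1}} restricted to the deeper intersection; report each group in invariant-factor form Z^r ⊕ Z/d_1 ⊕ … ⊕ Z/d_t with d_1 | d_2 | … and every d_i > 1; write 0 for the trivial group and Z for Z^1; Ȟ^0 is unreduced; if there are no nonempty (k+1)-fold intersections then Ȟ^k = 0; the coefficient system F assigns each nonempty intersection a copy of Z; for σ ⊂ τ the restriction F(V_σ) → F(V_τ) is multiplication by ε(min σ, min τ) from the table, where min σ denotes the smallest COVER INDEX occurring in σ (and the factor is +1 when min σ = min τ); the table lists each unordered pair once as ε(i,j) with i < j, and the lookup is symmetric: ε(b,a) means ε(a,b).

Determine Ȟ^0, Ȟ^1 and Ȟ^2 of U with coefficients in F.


nerve simplices:
  V12={u} V13={v} V14={w} V15={s,x} V23={r} V45={y}
C dims 5,6; δ0: rk 5, SNF 1^4·2
degree 0: 5−5−0 = 0 → Ȟ^0 ≅ 0
degree 1: 6−0−5 = 1 plus torsion [2] → Ȟ^1 ≅ Z ⊕ Z/2
degree 2: 0−0−0 = 0 → Ȟ^2 ≅ 0

Ȟ^0 ≅ 0, Ȟ^1 ≅ Z ⊕ Z/2 and Ȟ^2 ≅ 0


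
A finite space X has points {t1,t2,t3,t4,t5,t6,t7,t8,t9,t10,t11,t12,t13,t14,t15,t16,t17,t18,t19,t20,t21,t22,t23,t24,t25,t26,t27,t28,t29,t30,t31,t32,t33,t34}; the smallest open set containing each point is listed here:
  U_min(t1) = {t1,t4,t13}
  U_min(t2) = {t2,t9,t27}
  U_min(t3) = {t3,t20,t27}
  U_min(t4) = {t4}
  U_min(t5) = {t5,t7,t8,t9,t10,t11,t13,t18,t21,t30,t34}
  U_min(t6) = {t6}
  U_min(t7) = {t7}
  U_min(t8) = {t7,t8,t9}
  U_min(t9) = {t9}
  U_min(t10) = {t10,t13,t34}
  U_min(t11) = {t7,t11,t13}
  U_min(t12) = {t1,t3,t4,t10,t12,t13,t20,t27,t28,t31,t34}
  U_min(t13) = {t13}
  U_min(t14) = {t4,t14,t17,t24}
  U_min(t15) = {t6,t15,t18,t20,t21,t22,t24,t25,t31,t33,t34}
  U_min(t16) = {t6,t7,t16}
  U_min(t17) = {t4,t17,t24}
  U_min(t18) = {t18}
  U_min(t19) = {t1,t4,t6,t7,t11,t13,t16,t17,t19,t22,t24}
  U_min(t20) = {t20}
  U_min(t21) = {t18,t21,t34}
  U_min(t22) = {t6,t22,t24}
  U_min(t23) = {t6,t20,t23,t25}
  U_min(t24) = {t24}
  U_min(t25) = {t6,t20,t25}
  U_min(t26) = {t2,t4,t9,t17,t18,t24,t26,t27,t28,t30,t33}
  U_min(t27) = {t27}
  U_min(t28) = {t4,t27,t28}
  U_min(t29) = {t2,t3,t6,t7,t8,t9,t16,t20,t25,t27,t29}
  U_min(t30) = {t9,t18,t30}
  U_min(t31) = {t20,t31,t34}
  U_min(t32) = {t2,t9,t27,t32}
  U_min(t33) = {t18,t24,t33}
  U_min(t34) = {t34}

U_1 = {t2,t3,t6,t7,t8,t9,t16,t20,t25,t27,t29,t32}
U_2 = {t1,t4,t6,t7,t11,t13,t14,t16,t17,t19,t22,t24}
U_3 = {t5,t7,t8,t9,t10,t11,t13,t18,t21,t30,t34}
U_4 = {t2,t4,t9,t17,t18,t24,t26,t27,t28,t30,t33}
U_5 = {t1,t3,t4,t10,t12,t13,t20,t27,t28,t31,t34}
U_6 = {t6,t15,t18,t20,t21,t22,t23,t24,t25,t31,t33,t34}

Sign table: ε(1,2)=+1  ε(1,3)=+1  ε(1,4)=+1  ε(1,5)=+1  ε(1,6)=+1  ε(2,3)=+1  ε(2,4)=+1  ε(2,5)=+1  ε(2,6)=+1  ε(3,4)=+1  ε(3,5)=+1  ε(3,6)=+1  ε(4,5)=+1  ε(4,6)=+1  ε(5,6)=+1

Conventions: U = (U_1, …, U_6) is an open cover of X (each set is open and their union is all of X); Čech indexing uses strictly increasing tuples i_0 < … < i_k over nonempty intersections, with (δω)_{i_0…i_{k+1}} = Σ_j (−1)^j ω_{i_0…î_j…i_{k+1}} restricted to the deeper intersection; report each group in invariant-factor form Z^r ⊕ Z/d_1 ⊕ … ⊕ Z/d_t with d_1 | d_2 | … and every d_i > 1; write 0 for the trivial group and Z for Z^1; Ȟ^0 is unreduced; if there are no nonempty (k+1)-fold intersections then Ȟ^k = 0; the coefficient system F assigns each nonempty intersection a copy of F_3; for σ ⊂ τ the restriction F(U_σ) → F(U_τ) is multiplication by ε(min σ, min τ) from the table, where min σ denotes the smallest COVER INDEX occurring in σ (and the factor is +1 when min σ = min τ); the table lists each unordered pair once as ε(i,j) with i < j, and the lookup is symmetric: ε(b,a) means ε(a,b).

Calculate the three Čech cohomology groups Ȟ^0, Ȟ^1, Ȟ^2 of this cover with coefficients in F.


nonempty intersections:
  U12={t6,t7,t16} U13={t7,t8,t9} U14={t2,t9,t27} U15={t3,t20,t27} U16={t6,t20,t25} U23={t7,t11,t13} U24={t4,t17,t24} U25={t1,t4,t13} U26={t6,t22,t24} U34={t9,t18,t30} U35={t10,t13,t34} U36={t18,t21,t34} U45={t4,t27,t28} U46={t18,t24,t33} U56={t20,t31,t34}
  U123={t7} U126={t6} U134={t9} U145={t27} U156={t20} U235={t13} U245={t4} U246={t24} U346={t18} U356={t34}
C dims 6,15,10; δ0: rk_F3 5; δ1: rk_F3 10
Ȟ^0: (6−5)−0=1 ⇒ Z/3
Ȟ^1: (15−10)−5=0 ⇒ 0
Ȟ^2: (10−0)−10=0 ⇒ 0

Ȟ^0(U;F) ≅ Z/3, Ȟ^1(U;F) ≅ 0, Ȟ^2(U;F) ≅ 0


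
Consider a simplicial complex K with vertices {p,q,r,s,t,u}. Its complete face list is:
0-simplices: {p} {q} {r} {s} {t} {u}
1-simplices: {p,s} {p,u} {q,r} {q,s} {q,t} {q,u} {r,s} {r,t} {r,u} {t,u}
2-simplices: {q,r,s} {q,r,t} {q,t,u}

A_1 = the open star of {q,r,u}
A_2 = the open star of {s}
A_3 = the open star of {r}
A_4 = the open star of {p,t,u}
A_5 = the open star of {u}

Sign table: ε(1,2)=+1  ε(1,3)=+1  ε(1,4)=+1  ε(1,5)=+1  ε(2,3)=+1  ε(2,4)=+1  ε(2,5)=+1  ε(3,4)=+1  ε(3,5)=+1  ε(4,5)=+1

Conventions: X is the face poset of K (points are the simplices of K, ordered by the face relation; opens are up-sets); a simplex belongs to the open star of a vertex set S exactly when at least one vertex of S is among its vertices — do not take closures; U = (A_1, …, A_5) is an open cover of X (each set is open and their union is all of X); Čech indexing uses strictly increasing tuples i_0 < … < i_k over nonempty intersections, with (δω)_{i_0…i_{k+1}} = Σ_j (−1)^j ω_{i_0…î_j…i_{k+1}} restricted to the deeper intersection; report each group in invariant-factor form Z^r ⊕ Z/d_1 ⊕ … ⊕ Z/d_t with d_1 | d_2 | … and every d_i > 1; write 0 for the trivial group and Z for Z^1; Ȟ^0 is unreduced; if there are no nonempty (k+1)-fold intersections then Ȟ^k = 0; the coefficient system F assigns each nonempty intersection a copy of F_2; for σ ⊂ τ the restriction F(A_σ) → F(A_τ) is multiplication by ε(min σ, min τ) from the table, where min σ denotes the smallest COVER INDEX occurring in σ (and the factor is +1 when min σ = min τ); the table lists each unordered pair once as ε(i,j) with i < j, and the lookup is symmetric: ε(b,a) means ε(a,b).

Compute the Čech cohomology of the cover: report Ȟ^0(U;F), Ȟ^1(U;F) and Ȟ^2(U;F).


Ȟ^0(U;F) ≅ Z/2, Ȟ^1(U;F) ≅ Z/2, Ȟ^2(U;F) ≅ 0

intersection data:
  A1={{q},{r},{u},{p,u},{q,r},{q,s},{q,t},{q,u},{r,s},{r,t},{r,u},{t,u},{q,r,s},{q,r,t},{q,t,u}} A2={{s},{p,s},{q,s},{r,s},{q,r,s}} A3={{r},{q,r},{r,s},{r,t},{r,u},{q,r,s},{q,r,t}} A4={{p},{t},{u},{p,s},{p,u},{q,t},{q,u},{r,t},{r,u},{t,u},{q,r,t},{q,t,u}} A5={{u},{p,u},{q,u},{r,u},{t,u},{q,t,u}}
  A12={{q,s},{r,s},{q,r,s}} A13={{r},{q,r},{r,s},{r,t},{r,u},{q,r,s},{q,r,t}} A14={{u},{p,u},{q,t},{q,u},{r,t},{r,u},{t,u},{q,r,t},{q,t,u}} A15={{u},{p,u},{q,u},{r,u},{t,u},{q,t,u}} A23={{r,s},{q,r,s}} A24={{p,s}} A34={{r,t},{r,u},{q,r,t}} A35={{r,u}} A45={{u},{p,u},{q,u},{r,u},{t,u},{q,t,u}}
  A123={{r,s},{q,r,s}} A134={{r,t},{r,u},{q,r,t}} A135={{r,u}} A145={{u},{p,u},{q,u},{r,u},{t,u},{q,t,u}} A345={{r,u}}
  A1345={{r,u}}
C dims 5,9,5,1; δ0: rk_F2 4; δ1: rk_F2 4; δ2: rk_F2 1
Ȟ^0 = (5 − 4) − 0 = 1, so Ȟ^0 ≅ Z/2
Ȟ^1 = (9 − 4) − 4 = 1, so Ȟ^1 ≅ Z/2
Ȟ^2 = (5 − 1) − 4 = 0, so Ȟ^2 ≅ 0


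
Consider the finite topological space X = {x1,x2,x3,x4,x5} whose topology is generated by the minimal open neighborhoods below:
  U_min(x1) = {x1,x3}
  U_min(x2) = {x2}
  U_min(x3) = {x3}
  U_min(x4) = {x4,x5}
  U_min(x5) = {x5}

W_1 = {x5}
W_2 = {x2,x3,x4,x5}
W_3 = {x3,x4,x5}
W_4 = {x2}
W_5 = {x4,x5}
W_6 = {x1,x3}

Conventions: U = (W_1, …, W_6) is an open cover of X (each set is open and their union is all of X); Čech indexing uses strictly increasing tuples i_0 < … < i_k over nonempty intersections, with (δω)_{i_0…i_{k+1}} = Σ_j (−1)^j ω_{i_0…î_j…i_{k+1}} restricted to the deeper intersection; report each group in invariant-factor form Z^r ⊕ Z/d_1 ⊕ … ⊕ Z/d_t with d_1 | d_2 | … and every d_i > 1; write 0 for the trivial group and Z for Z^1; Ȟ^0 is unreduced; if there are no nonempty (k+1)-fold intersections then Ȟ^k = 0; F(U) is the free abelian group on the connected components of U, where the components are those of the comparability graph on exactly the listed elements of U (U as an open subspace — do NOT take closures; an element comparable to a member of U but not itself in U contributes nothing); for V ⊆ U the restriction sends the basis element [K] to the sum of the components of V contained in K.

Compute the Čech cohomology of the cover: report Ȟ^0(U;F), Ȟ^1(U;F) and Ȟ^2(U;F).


Ȟ^0 = Z^3, Ȟ^1 = 0 and Ȟ^2 = 0

nerve of the cover:
  W12={x5} W13={x5} W15={x5} W23={x3,x4,x5} W24={x2} W25={x4,x5} W26={x3} W35={x4,x5} W36={x3}
  W123={x5} W125={x5} W135={x5} W235={x4,x5} W236={x3}
  W1235={x5}
components per intersection:
  W1: {x5}
  W2: {x2} {x3} {x4,x5}
  W3: {x3} {x4,x5}
  W4: {x2}
  W5: {x4,x5}
  W6: {x1,x3}
  W12: {x5}
  W13: {x5}
  W15: {x5}
  W23: {x3} {x4,x5}
  W24: {x2}
  W25: {x4,x5}
  W26: {x3}
  W35: {x4,x5}
  W36: {x3}
  W123: {x5}
  W125: {x5}
  W135: {x5}
  W235: {x4,x5}
  W236: {x3}
  W1235: {x5}
C dims 9,10,5,1; δ0: rk 6, SNF 1^6; δ1: rk 4, SNF 1^4; δ2: rk 1, SNF 1^1
Ȟ^0 = (9 − 6) − 0 = 3, so Ȟ^0 ≅ Z^3
Ȟ^1 = (10 − 4) − 6 = 0, so Ȟ^1 ≅ 0
Ȟ^2 = (5 − 1) − 4 = 0, so Ȟ^2 ≅ 0


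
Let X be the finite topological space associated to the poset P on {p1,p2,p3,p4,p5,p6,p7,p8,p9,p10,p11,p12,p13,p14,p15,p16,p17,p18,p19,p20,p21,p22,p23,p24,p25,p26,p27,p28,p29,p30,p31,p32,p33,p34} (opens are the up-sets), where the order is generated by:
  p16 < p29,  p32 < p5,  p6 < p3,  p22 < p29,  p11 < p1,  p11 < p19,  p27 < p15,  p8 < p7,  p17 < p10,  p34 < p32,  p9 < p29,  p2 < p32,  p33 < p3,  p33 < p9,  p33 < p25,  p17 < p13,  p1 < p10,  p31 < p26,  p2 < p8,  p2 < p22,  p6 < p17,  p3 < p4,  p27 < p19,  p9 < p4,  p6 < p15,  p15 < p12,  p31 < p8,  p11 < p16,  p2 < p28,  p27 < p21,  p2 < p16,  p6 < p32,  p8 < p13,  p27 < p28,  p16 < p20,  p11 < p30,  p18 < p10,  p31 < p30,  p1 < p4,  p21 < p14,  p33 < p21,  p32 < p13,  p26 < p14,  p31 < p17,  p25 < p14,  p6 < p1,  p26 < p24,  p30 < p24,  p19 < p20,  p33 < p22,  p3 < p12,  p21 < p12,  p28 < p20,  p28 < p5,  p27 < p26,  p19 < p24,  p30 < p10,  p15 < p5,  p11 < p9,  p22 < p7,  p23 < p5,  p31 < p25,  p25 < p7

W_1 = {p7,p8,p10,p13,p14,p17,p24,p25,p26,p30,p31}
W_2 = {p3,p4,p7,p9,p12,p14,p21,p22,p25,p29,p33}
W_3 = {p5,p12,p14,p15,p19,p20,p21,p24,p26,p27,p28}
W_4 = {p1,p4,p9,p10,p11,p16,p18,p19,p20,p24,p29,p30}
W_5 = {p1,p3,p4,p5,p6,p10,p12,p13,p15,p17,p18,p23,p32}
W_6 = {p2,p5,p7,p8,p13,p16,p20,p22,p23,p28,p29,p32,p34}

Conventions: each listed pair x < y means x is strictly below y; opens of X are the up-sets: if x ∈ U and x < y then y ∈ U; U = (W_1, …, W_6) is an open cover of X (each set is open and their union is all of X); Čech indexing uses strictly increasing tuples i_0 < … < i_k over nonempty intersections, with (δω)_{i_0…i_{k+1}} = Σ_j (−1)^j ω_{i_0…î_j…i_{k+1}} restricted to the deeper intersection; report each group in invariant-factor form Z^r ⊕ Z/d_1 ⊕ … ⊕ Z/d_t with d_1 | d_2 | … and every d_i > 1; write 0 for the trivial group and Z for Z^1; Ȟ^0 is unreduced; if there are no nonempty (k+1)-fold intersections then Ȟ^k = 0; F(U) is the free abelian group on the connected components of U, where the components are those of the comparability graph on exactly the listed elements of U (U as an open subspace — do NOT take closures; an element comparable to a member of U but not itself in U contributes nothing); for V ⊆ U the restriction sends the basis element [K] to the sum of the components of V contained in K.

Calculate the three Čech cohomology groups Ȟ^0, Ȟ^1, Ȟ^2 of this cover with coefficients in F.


nerve of the cover:
  W12={p7,p14,p25} W13={p14,p24,p26} W14={p10,p24,p30} W15={p10,p13,p17} W16={p7,p8,p13} W23={p12,p14,p21} W24={p4,p9,p29} W25={p3,p4,p12} W26={p7,p22,p29} W34={p19,p20,p24} W35={p5,p12,p15} W36={p5,p20,p28} W45={p1,p4,p10,p18} W46={p16,p20,p29} W56={p5,p13,p23,p32}
  W123={p14} W126={p7} W134={p24} W145={p10} W156={p13} W235={p12} W245={p4} W246={p29} W346={p20} W356={p5}
components per intersection:
  W1: {p7,p8,p10,p13,p14,p17,p24,p25,p26,p30,p31}
  W2: {p3,p4,p7,p9,p12,p14,p21,p22,p25,p29,p33}
  W3: {p5,p12,p14,p15,p19,p20,p21,p24,p26,p27,p28}
  W4: {p1,p4,p9,p10,p11,p16,p18,p19,p20,p24,p29,p30}
  W5: {p1,p3,p4,p5,p6,p10,p12,p13,p15,p17,p18,p23,p32}
  W6: {p2,p5,p7,p8,p13,p16,p20,p22,p23,p28,p29,p32,p34}
  W12: {p7,p14,p25}
  W13: {p14,p24,p26}
  W14: {p10,p24,p30}
  W15: {p10,p13,p17}
  W16: {p7,p8,p13}
  W23: {p12,p14,p21}
  W24: {p4,p9,p29}
  W25: {p3,p4,p12}
  W26: {p7,p22,p29}
  W34: {p19,p20,p24}
  W35: {p5,p12,p15}
  W36: {p5,p20,p28}
  W45: {p1,p4,p10,p18}
  W46: {p16,p20,p29}
  W56: {p5,p13,p23,p32}
  W123: {p14}
  W126: {p7}
  W134: {p24}
  W145: {p10}
  W156: {p13}
  W235: {p12}
  W245: {p4}
  W246: {p29}
  W346: {p20}
  W356: {p5}
C dims 6,15,10; δ0: rk 5, SNF 1^5; δ1: rk 10, SNF 1^9·2
Ȟ^0 = (6 − 5) − 0 = 1, so Ȟ^0 ≅ Z
Ȟ^1 = (15 − 10) − 5 = 0, so Ȟ^1 ≅ 0
Ȟ^2 = (10 − 0) − 10 = 0 plus torsion [2], so Ȟ^2 ≅ Z/2

Ȟ^0(U;F) ≅ Z, Ȟ^1(U;F) ≅ 0 and Ȟ^2(U;F) ≅ Z/2
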